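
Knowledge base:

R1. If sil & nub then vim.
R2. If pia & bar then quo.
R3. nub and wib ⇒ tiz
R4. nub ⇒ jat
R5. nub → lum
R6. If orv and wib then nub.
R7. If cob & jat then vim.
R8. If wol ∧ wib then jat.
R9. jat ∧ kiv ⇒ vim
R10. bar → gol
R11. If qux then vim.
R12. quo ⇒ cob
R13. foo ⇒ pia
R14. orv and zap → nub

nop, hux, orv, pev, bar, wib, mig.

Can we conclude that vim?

No

Forward chaining from the given facts derives: nub, gol, tiz, jat, lum.
Rules concluding vim: R1 needs sil; R7 needs cob; R9 needs kiv; R11 needs qux — none of these are established.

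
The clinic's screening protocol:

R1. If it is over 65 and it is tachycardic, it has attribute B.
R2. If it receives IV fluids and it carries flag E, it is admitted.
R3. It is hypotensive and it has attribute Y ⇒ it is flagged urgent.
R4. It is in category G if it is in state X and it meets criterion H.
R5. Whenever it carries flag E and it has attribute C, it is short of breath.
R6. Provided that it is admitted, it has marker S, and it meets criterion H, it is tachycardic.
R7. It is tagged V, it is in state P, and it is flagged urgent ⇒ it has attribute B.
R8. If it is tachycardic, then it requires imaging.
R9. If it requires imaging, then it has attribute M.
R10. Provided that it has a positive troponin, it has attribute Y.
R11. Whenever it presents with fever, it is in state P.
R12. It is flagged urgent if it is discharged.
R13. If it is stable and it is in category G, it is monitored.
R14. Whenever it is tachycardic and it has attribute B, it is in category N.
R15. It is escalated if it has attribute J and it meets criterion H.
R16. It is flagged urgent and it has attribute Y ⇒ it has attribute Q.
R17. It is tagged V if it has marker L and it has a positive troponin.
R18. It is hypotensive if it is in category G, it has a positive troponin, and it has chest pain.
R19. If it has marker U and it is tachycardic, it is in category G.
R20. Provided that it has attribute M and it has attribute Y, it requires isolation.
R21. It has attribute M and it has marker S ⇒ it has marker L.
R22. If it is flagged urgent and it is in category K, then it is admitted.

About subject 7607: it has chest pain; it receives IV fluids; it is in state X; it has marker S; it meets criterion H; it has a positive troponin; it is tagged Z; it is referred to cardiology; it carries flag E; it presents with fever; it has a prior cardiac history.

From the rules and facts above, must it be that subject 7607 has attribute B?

By R2 (it receives IV fluids, it carries flag E): it is admitted.
By R4 (it is in state X, it meets criterion H): it is in category G.
By R6 (it is admitted, it has marker S, it meets criterion H): it is tachycardic.
By R8 (it is tachycardic): it requires imaging.
By R9 (it requires imaging): it has attribute M.
By R10 (it has a positive troponin): it has attribute Y.
By R11 (it presents with fever): it is in state P.
By R18 (it is in category G, it has a positive troponin, it has chest pain): it is hypotensive.
By R21 (it has attribute M, it has marker S): it has marker L.
By R3 (it is hypotensive, it has attribute Y): it is flagged urgent.
By R17 (it has marker L, it has a positive troponin): it is tagged V.
By R7 (it is tagged V, it is in state P, it is flagged urgent): it has attribute B.

Yes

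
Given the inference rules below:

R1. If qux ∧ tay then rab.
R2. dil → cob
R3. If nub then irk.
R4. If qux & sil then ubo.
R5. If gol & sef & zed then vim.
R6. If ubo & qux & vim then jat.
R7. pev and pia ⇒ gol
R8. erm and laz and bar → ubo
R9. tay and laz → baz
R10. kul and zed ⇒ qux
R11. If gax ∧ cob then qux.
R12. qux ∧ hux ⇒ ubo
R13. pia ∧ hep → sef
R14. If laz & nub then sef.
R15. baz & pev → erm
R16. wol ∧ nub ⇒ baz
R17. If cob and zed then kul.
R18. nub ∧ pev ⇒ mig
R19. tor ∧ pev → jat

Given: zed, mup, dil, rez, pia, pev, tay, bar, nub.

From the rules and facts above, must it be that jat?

Forward chaining from the given facts derives: cob, irk, gol, kul, mig, qux, rab.
Rules concluding jat: R6 needs ubo; R19 needs tor — none of these are established.

No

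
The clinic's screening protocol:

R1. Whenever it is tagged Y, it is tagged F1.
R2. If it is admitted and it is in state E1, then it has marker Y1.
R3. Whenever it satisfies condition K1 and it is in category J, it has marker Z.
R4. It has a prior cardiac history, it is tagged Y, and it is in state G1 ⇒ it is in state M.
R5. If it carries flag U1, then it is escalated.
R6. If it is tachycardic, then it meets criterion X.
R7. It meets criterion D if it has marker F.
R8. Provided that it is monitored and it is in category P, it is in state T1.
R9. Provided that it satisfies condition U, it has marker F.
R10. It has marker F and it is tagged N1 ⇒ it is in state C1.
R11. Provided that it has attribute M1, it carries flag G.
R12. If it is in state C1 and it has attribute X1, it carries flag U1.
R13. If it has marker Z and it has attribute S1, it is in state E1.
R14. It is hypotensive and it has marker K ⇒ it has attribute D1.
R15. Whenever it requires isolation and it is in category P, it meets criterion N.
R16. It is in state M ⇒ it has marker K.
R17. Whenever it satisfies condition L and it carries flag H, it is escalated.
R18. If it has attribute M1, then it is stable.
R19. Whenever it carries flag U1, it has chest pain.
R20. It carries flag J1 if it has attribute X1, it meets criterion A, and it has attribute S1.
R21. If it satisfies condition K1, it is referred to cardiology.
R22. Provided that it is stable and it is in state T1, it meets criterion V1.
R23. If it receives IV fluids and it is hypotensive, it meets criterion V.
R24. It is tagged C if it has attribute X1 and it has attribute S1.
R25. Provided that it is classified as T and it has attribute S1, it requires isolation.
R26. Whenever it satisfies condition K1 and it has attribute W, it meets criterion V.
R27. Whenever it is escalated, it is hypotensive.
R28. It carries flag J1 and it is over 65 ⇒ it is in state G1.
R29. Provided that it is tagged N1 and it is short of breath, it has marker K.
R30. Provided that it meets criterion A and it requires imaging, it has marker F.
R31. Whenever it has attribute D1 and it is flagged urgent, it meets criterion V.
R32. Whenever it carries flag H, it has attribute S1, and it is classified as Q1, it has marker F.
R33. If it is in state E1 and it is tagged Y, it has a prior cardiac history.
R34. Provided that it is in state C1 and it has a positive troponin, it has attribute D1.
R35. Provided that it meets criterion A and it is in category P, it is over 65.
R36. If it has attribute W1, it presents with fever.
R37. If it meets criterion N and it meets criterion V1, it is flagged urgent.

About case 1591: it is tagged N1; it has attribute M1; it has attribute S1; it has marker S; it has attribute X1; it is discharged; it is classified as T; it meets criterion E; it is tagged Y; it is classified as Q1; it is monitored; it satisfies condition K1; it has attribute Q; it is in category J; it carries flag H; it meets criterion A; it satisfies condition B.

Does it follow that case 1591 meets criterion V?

Forward chaining from the given facts derives: is tagged F1, has marker Z, carries flag G, is in state E1, is stable, carries flag J1, is referred to cardiology, is tagged C, requires isolation, has marker F, has a prior cardiac history, meets criterion D, is in state C1, carries flag U1, has chest pain, is escalated, is hypotensive.
Rules concluding "it meets criterion V": R23 needs "it receives IV fluids"; R26 needs "it has attribute W"; R31 needs "it has attribute D1" — none of these are established.

No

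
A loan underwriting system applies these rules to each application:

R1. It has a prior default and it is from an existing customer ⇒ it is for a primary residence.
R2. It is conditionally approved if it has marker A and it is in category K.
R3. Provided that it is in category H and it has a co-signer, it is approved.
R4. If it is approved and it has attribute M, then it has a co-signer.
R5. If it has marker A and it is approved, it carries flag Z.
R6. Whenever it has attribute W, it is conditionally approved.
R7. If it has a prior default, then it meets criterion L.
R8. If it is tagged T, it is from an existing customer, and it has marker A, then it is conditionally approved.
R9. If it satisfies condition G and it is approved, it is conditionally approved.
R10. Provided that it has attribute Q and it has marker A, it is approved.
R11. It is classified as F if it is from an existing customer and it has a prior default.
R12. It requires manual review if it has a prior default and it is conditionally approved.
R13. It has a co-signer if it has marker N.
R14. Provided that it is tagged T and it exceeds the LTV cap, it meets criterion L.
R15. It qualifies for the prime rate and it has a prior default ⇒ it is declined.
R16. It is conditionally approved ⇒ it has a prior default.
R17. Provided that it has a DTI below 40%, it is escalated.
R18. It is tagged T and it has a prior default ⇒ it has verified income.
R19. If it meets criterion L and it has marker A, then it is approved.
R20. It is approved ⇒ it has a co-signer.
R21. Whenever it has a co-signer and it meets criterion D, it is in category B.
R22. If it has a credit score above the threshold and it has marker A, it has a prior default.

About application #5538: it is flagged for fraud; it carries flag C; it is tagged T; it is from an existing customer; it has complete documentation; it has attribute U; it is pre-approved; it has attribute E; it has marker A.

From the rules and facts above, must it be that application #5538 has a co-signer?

By R8 (it is tagged T, it is from an existing customer, it has marker A): it is conditionally approved.
By R16 (it is conditionally approved): it has a prior default.
By R7 (it has a prior default): it meets criterion L.
By R19 (it meets criterion L, it has marker A): it is approved.
By R20 (it is approved): it has a co-signer.

Yes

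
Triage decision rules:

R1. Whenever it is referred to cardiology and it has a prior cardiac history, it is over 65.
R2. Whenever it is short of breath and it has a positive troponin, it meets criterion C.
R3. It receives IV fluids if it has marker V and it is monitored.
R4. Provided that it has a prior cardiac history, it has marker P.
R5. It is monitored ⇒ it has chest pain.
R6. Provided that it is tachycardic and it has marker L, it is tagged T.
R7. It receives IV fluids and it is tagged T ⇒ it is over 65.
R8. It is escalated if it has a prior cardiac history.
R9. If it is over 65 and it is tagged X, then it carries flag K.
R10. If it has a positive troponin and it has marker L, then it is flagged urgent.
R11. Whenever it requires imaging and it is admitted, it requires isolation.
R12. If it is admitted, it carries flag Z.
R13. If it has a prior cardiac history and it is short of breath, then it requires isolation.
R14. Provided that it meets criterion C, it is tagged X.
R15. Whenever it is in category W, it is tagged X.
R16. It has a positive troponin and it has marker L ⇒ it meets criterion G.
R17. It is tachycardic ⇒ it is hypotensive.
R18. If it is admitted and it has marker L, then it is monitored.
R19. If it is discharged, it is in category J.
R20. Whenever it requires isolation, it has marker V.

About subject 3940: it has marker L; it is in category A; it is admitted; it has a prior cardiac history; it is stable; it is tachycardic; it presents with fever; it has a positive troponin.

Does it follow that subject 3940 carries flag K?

Forward chaining from the given facts derives: has marker P, is tagged T, is escalated, is flagged urgent, carries flag Z, meets criterion G, is hypotensive, is monitored, has chest pain.
The only rule concluding "it carries flag K" is R9, which needs "it is over 65"; that is never established.

No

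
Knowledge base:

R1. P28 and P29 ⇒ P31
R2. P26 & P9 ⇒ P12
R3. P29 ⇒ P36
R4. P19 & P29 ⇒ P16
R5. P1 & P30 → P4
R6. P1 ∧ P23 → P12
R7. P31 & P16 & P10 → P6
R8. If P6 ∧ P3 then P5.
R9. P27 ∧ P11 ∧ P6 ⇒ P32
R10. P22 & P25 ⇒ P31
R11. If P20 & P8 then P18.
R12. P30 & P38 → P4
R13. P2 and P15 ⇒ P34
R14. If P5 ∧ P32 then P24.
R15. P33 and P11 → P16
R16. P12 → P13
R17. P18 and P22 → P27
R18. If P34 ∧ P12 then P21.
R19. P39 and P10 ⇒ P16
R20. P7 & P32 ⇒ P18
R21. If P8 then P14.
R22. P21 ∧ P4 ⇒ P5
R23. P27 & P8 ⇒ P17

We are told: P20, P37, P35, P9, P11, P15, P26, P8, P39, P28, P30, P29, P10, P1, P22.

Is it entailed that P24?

Forward chaining from the given facts derives: P31, P12, P36, P4, P18, P13, P27, P16, P14, P17, P6, P32.
The only rule concluding P24 is R14, which needs P5; that is never established.

No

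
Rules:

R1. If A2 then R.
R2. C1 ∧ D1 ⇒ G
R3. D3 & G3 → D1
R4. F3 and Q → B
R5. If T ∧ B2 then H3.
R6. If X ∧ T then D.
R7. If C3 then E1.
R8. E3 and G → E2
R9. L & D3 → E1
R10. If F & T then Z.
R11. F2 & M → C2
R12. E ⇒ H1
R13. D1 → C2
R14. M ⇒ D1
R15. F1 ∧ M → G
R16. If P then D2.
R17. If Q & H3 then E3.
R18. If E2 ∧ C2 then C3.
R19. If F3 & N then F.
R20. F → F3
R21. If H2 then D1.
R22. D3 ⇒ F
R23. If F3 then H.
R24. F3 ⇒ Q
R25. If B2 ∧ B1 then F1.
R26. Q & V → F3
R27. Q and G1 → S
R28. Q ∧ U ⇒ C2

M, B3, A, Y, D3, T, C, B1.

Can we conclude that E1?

Forward chaining from the given facts derives: D1, F, Z, C2, F3, H, Q, B.
Rules concluding E1: R7 needs C3; R9 needs L — none of these are established.

No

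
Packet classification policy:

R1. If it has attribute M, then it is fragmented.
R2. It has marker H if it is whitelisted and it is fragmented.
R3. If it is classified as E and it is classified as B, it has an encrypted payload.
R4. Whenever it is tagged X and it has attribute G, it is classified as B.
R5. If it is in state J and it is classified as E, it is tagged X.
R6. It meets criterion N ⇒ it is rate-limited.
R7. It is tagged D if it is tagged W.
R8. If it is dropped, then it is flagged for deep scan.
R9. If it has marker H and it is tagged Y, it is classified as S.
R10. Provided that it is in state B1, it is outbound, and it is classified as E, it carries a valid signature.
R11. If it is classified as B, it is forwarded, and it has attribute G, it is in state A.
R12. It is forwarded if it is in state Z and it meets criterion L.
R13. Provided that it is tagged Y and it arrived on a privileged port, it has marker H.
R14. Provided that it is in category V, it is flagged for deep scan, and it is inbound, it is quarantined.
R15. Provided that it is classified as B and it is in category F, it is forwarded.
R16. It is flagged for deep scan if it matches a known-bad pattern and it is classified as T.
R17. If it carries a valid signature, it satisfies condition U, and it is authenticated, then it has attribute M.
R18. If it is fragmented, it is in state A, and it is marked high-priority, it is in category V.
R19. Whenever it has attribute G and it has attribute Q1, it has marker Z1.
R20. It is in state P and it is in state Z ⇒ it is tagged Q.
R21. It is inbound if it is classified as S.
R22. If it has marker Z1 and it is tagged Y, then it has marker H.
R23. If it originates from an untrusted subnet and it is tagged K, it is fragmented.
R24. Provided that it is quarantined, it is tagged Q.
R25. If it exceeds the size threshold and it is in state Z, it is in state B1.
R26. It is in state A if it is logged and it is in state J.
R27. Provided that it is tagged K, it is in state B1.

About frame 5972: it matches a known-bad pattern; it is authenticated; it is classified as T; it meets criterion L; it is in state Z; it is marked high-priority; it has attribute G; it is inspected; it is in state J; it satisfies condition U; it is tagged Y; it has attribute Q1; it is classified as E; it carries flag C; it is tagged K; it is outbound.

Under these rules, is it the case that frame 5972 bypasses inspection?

No

Forward chaining from the given facts derives: is tagged X, is forwarded, is flagged for deep scan, has marker Z1, has marker H, is in state B1, is classified as B, is classified as S, carries a valid signature, is in state A, has attribute M, is inbound, is fragmented, has an encrypted payload, is in category V, is quarantined, is tagged Q.
No rule has "it bypasses inspection" as its conclusion, and it is not among the given facts.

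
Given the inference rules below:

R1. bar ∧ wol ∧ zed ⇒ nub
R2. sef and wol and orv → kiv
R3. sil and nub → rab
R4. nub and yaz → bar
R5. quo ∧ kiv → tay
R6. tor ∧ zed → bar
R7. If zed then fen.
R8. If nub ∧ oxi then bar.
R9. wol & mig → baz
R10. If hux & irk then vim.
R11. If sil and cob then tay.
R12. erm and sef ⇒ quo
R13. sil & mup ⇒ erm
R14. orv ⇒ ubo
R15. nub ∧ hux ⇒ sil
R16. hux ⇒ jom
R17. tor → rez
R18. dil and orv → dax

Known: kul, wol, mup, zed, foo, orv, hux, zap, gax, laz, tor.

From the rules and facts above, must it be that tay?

Forward chaining from the given facts derives: bar, fen, ubo, jom, rez, nub, sil, rab, erm.
Rules concluding tay: R5 needs quo; R11 needs cob — none of these are established.

No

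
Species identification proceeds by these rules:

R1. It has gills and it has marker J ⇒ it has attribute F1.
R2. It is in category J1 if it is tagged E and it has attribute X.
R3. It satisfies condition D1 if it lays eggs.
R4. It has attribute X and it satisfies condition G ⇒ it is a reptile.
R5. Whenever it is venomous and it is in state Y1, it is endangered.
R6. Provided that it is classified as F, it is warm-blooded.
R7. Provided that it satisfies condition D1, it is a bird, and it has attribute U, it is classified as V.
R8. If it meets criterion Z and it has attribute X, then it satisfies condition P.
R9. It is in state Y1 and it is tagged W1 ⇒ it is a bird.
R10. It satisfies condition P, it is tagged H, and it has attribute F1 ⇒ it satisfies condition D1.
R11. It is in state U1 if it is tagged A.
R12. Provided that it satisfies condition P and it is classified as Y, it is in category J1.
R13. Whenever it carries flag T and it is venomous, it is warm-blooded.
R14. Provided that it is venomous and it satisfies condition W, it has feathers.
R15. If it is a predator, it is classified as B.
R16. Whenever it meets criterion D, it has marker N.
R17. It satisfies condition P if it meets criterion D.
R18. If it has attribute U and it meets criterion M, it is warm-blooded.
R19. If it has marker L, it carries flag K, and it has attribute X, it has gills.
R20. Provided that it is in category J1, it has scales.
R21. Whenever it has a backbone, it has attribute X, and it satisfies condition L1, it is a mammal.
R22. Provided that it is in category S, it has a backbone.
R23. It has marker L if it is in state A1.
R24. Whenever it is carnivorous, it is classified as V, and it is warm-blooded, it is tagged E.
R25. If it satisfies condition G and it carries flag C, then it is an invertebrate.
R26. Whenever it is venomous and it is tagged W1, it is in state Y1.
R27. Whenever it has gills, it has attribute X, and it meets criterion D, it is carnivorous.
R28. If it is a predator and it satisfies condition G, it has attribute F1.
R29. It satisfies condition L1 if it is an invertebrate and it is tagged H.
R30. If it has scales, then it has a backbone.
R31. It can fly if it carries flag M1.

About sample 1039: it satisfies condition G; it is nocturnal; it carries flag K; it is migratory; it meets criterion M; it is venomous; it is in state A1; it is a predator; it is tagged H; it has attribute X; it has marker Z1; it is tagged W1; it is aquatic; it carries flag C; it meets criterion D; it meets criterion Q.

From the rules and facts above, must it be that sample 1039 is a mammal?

No

Forward chaining from the given facts derives: is a reptile, is classified as B, has marker N, satisfies condition P, has marker L, is an invertebrate, is in state Y1, has attribute F1, satisfies condition L1, is endangered, is a bird, satisfies condition D1, has gills, is carnivorous.
The only rule concluding "it is a mammal" is R21, which needs "it has a backbone"; that is never established.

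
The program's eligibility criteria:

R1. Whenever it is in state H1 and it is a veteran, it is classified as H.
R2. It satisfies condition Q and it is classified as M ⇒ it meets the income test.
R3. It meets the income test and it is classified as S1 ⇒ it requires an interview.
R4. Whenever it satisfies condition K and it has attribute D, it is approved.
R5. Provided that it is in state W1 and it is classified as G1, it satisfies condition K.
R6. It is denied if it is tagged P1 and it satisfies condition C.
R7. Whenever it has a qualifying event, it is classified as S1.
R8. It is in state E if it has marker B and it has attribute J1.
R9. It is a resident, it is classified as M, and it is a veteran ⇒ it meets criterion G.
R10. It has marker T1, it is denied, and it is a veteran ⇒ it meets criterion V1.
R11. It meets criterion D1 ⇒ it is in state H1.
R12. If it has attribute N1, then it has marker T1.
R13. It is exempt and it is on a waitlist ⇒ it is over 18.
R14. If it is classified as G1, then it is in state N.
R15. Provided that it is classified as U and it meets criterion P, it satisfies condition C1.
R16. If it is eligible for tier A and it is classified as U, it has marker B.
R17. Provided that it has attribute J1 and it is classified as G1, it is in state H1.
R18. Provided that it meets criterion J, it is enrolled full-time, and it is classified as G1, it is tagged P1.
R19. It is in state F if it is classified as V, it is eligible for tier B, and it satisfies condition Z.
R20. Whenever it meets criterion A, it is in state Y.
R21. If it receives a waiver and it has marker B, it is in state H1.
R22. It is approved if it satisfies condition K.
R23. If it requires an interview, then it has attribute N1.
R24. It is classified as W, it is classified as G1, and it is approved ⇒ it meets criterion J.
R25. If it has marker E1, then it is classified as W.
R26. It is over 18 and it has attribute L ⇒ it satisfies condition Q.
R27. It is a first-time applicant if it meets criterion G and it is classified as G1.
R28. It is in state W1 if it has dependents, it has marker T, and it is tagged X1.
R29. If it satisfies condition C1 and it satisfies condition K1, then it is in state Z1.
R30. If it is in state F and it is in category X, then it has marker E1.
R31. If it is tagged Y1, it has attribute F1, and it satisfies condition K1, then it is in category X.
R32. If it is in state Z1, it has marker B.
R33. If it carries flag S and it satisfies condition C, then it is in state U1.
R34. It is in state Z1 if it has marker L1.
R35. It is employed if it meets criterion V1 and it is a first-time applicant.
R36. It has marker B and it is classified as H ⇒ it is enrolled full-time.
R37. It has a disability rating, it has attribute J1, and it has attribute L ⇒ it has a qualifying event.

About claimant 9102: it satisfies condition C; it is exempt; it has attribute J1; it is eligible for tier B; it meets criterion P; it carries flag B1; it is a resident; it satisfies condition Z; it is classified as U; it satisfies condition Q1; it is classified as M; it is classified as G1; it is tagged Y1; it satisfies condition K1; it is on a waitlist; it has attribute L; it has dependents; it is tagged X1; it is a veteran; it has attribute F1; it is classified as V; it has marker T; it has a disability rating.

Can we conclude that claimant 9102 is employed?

Yes

By R9 (it is a resident, it is classified as M, it is a veteran): it meets criterion G.
By R13 (it is exempt, it is on a waitlist): it is over 18.
By R15 (it is classified as U, it meets criterion P): it satisfies condition C1.
By R17 (it has attribute J1, it is classified as G1): it is in state H1.
By R19 (it is classified as V, it is eligible for tier B, it satisfies condition Z): it is in state F.
By R26 (it is over 18, it has attribute L): it satisfies condition Q.
By R27 (it meets criterion G, it is classified as G1): it is a first-time applicant.
By R28 (it has dependents, it has marker T, it is tagged X1): it is in state W1.
By R29 (it satisfies condition C1, it satisfies condition K1): it is in state Z1.
By R31 (it is tagged Y1, it has attribute F1, it satisfies condition K1): it is in category X.
By R32 (it is in state Z1): it has marker B.
By R37 (it has a disability rating, it has attribute J1, it has attribute L): it has a qualifying event.
By R1 (it is in state H1, it is a veteran): it is classified as H.
By R2 (it satisfies condition Q, it is classified as M): it meets the income test.
By R5 (it is in state W1, it is classified as G1): it satisfies condition K.
By R7 (it has a qualifying event): it is classified as S1.
By R22 (it satisfies condition K): it is approved.
By R30 (it is in state F, it is in category X): it has marker E1.
By R36 (it has marker B, it is classified as H): it is enrolled full-time.
By R3 (it meets the income test, it is classified as S1): it requires an interview.
By R23 (it requires an interview): it has attribute N1.
By R25 (it has marker E1): it is classified as W.
By R12 (it has attribute N1): it has marker T1.
By R24 (it is classified as W, it is classified as G1, it is approved): it meets criterion J.
By R18 (it meets criterion J, it is enrolled full-time, it is classified as G1): it is tagged P1.
By R6 (it is tagged P1, it satisfies condition C): it is denied.
By R10 (it has marker T1, it is denied, it is a veteran): it meets criterion V1.
By R35 (it meets criterion V1, it is a first-time applicant): it is employed.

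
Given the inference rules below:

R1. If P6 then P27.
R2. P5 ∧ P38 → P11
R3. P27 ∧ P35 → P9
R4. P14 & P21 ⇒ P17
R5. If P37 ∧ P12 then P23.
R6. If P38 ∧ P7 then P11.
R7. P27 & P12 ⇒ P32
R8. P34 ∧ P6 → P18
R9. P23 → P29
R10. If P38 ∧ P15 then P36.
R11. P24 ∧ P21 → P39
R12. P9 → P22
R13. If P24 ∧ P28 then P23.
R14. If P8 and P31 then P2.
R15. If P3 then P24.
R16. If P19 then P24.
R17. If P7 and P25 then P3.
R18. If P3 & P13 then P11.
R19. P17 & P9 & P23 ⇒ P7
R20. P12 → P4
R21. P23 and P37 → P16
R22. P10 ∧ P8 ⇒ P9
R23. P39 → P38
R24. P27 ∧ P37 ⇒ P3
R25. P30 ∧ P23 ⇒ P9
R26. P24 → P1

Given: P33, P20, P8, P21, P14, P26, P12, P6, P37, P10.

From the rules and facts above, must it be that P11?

P27  (by R1: P6)
P17  (by R4: P14, P21)
P23  (by R5: P37, P12)
P9  (by R22: P10, P8)
P3  (by R24: P27, P37)
P24  (by R15: P3)
P7  (by R19: P17, P9, P23)
P39  (by R11: P24, P21)
P38  (by R23: P39)
P11  (by R6: P38, P7)

Yes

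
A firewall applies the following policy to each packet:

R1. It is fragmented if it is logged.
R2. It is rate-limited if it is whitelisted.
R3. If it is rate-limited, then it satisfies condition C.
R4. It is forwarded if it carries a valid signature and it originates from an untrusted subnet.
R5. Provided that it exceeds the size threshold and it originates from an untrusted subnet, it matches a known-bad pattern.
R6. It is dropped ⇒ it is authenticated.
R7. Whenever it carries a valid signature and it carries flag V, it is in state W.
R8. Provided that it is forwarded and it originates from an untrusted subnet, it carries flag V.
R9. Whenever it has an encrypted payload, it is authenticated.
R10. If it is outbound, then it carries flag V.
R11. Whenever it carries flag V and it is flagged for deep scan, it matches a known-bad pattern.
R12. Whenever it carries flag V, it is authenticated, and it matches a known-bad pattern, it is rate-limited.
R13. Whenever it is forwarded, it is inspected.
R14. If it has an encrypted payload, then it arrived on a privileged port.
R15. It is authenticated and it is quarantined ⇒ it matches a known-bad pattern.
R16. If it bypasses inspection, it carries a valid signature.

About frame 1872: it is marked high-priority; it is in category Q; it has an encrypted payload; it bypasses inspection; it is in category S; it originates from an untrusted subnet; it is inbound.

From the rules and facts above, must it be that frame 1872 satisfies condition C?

Forward chaining from the given facts derives: is authenticated, arrived on a privileged port, carries a valid signature, is forwarded, carries flag V, is inspected, is in state W.
The only rule concluding "it satisfies condition C" is R3, which needs "it is rate-limited"; that is never established.

No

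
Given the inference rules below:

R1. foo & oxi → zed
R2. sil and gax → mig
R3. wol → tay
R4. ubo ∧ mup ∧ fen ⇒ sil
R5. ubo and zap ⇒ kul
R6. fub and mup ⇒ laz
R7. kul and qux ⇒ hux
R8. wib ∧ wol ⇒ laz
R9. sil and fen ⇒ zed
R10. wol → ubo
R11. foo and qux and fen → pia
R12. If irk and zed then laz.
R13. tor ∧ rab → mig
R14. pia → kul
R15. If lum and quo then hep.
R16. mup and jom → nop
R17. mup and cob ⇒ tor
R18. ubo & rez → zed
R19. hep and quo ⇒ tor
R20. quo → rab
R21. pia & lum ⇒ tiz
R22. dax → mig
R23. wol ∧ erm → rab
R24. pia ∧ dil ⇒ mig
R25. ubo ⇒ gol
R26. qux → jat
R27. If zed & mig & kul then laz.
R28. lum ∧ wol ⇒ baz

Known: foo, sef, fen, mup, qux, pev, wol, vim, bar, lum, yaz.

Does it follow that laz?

Forward chaining from the given facts derives: tay, ubo, pia, kul, tiz, gol, jat, baz, sil, hux, zed.
Rules concluding laz: R6 needs fub; R8 needs wib; R12 needs irk; R27 needs mig — none of these are established.

No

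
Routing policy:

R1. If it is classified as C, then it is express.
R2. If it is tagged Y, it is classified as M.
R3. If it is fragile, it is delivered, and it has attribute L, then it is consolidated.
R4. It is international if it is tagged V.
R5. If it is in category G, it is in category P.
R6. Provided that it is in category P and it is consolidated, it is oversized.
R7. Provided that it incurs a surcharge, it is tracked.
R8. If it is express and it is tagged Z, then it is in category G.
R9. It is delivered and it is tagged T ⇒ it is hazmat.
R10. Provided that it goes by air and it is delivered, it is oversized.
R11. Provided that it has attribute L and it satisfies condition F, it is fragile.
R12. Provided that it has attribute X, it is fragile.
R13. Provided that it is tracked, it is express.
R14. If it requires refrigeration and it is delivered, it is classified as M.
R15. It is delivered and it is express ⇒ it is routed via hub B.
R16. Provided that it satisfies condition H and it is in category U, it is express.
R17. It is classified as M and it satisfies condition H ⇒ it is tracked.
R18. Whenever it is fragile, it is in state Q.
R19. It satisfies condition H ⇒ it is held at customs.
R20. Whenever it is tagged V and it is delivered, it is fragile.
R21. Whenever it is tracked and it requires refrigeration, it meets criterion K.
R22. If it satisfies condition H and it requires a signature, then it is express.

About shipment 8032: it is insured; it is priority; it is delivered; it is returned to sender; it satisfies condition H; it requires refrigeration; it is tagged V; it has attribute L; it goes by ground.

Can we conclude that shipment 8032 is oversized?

No

Forward chaining from the given facts derives: is international, is classified as M, is tracked, is held at customs, is fragile, meets criterion K, is consolidated, is express, is routed via hub B, is in state Q.
Rules concluding "it is oversized": R6 needs "it is in category P"; R10 needs "it goes by air" — none of these are established.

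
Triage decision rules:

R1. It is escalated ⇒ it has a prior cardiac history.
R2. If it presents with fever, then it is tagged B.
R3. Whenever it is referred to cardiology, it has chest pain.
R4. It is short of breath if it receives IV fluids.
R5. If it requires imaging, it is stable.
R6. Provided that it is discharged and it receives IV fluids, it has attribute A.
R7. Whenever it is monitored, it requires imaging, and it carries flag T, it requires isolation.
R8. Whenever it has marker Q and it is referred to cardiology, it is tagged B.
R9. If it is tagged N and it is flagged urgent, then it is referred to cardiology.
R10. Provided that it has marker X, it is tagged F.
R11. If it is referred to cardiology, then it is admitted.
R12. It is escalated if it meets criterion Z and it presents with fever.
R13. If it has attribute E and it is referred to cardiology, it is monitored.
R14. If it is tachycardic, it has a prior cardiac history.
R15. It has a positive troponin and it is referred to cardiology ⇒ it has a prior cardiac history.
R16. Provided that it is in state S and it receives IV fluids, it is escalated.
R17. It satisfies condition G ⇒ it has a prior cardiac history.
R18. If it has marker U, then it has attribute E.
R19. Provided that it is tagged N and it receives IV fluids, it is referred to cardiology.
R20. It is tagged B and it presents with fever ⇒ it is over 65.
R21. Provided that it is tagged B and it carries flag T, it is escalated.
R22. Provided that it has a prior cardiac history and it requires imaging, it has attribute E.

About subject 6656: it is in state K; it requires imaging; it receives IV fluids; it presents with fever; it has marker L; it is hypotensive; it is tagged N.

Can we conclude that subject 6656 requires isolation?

No

Forward chaining from the given facts derives: is tagged B, is short of breath, is stable, is referred to cardiology, is over 65, has chest pain, is admitted.
The only rule concluding "it requires isolation" is R7, which needs "it is monitored"; that is never established.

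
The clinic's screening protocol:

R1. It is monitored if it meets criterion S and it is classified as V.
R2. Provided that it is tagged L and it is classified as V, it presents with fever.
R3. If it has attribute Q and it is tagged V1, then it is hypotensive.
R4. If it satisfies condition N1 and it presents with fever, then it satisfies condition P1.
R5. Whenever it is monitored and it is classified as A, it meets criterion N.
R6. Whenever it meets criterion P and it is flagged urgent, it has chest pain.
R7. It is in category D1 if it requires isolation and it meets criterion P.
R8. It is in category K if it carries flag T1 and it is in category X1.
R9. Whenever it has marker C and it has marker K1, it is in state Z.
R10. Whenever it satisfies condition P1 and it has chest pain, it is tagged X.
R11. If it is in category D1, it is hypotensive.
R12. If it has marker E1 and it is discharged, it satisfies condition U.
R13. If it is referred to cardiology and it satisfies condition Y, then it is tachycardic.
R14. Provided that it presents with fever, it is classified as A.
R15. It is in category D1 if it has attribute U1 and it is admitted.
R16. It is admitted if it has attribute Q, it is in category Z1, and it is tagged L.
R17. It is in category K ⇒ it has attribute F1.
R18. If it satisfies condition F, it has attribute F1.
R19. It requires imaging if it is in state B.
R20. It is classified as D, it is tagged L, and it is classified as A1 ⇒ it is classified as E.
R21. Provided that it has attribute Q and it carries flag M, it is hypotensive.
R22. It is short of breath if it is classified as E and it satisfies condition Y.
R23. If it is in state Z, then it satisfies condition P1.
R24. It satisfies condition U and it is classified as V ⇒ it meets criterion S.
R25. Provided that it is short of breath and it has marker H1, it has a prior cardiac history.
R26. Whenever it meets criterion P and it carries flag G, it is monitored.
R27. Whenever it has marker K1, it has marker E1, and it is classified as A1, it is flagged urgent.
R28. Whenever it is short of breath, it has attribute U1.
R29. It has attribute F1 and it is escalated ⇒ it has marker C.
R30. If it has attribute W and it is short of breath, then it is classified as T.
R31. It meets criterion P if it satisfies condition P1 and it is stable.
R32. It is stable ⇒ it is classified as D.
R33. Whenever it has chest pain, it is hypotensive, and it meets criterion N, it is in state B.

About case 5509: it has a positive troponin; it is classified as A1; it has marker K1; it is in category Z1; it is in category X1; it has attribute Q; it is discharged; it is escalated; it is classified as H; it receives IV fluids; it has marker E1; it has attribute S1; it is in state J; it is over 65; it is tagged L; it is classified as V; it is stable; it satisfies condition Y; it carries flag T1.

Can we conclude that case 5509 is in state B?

Yes

By R2 (it is tagged L, it is classified as V): it presents with fever.
By R8 (it carries flag T1, it is in category X1): it is in category K.
By R12 (it has marker E1, it is discharged): it satisfies condition U.
By R14 (it presents with fever): it is classified as A.
By R16 (it has attribute Q, it is in category Z1, it is tagged L): it is admitted.
By R17 (it is in category K): it has attribute F1.
By R24 (it satisfies condition U, it is classified as V): it meets criterion S.
By R27 (it has marker K1, it has marker E1, it is classified as A1): it is flagged urgent.
By R29 (it has attribute F1, it is escalated): it has marker C.
By R32 (it is stable): it is classified as D.
By R1 (it meets criterion S, it is classified as V): it is monitored.
By R5 (it is monitored, it is classified as A): it meets criterion N.
By R9 (it has marker C, it has marker K1): it is in state Z.
By R20 (it is classified as D, it is tagged L, it is classified as A1): it is classified as E.
By R22 (it is classified as E, it satisfies condition Y): it is short of breath.
By R23 (it is in state Z): it satisfies condition P1.
By R28 (it is short of breath): it has attribute U1.
By R31 (it satisfies condition P1, it is stable): it meets criterion P.
By R6 (it meets criterion P, it is flagged urgent): it has chest pain.
By R15 (it has attribute U1, it is admitted): it is in category D1.
By R11 (it is in category D1): it is hypotensive.
By R33 (it has chest pain, it is hypotensive, it meets criterion N): it is in state B.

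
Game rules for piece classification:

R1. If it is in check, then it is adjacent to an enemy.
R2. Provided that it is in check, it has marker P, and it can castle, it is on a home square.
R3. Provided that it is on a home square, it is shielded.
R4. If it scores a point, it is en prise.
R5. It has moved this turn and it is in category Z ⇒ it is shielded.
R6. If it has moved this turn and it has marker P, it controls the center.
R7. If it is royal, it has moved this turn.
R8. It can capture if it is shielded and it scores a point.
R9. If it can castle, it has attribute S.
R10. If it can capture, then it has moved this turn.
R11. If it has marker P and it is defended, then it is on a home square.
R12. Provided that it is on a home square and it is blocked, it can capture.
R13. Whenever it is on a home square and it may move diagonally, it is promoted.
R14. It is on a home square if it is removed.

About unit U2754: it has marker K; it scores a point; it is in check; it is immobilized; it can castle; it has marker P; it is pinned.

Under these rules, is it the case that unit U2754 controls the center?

Yes

By R2 (it is in check, it has marker P, it can castle): it is on a home square.
By R3 (it is on a home square): it is shielded.
By R8 (it is shielded, it scores a point): it can capture.
By R10 (it can capture): it has moved this turn.
By R6 (it has moved this turn, it has marker P): it controls the center.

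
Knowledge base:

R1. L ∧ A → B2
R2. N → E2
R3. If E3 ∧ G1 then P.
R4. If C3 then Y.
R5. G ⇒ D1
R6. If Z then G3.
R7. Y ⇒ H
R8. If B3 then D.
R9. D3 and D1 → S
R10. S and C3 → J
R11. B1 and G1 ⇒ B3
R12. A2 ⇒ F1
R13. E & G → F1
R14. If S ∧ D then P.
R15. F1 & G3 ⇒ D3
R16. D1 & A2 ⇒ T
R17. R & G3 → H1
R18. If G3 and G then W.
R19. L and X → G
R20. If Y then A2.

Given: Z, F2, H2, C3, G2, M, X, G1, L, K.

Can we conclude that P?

Forward chaining from the given facts derives: Y, G3, H, G, A2, D1, F1, D3, T, W, S, J.
Rules concluding P: R3 needs E3; R14 needs D — none of these are established.

No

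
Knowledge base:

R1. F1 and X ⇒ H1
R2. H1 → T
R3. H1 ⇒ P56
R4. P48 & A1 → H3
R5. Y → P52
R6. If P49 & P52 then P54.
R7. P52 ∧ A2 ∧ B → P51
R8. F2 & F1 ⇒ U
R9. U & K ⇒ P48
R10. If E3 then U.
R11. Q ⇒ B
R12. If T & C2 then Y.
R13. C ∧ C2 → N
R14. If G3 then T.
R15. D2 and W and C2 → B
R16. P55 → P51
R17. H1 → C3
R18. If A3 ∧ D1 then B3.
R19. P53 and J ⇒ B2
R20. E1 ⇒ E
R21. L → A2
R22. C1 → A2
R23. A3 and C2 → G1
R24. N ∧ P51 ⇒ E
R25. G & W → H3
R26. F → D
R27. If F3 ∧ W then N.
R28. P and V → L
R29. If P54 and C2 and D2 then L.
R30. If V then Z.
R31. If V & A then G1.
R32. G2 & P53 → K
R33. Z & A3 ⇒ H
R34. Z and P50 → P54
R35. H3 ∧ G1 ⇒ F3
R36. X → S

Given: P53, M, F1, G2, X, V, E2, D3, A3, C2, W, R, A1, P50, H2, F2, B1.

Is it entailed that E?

Forward chaining from the given facts derives: H1, T, P56, U, Y, C3, G1, Z, K, H, P54, S, P52, P48, H3, F3, N.
Rules concluding E: R20 needs E1; R24 needs P51 — none of these are established.

No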